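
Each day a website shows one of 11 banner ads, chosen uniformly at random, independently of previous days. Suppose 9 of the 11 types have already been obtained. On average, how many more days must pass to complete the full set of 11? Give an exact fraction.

Starting from 9 distinct types, each trial gives a new one with probability (11−i)/11 when i types are held, so the wait for the next new type is 11/(11−i).
E = 11/2 + 11/1 = 33/2.

33/2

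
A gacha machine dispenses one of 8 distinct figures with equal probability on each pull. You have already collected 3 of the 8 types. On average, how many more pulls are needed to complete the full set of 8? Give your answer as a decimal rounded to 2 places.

18.27

Starting from 3 distinct types, each trial gives a new one with probability (8−i)/8 when i types are held, so the wait for the next new type is 8/(8−i).
E = 8/5 + 8/4 + 8/3 + 8/2 + 8/1 = 274/15 ≈ 18.27.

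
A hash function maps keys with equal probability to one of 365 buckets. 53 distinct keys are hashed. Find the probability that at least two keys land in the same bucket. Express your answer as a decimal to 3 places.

0.981

It's easier to compute the probability that all 53 are distinct.
P(all distinct) = 365/365 · 364/365 · ··· · 313/365 ≈ 0.019.
So the probability of at least one match is 1 − 0.019 = 0.981.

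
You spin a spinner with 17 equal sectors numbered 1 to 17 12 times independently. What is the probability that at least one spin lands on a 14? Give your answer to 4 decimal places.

P(no spin lands on a 14) = (16/17)^12 ≈ 0.4831.
P(at least one) = 1 − 0.4831 = 0.5169.

0.5169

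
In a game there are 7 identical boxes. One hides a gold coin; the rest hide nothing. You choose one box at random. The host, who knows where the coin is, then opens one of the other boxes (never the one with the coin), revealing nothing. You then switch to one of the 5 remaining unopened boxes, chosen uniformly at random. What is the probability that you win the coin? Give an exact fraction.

6/35

Your original box holds the coin with probability 1/7, so the other 6 collectively hold it with probability 6/7.
The host can always find an empty box to open, so this doesn't change that 6/7; it is now spread over the 5 remaining unopened boxes.
P(win by switching) = (6/7) · (1/5) = 6/35.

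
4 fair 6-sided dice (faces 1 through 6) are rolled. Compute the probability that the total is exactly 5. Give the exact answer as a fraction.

1/324

There are 6^4 = 1296 equally likely outcomes.
The number of ordered 4-tuples from {1,…,6} summing to 5 is 4.
P(sum = 5) = 4/1296 = 1/324.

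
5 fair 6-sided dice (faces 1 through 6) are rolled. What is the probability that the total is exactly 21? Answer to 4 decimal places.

0.0694

There are 6^5 = 7776 equally likely outcomes.
The number of ordered 5-tuples from {1,…,6} summing to 21 is 540.
P(sum = 21) = 540/7776 = 5/72 ≈ 0.0694.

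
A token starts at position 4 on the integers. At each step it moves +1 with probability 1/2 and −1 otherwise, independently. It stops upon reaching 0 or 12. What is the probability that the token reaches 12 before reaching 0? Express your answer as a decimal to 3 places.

With a fair step, P(i) = ½P(i−1) + ½P(i+1) with P(0)=0, P(12)=1 has the linear solution P(i) = i/12.
P(4) = 4/12 = 1/3 ≈ 0.333.

0.333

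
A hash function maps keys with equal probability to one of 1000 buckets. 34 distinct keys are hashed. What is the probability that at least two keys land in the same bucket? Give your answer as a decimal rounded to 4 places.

It's easier to compute the probability that all 34 are distinct.
P(all distinct) = 1000/1000 · 999/1000 · ··· · 967/1000 ≈ 0.5670.
So the probability of at least one match is 1 − 0.5670 = 0.4330.

0.4330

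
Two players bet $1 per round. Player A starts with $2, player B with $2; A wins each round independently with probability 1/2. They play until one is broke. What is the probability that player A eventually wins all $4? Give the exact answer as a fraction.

1/2

With a fair step, P(i) = ½P(i−1) + ½P(i+1) with P(0)=0, P(4)=1 has the linear solution P(i) = i/4.
P(2) = 2/4 = 1/2.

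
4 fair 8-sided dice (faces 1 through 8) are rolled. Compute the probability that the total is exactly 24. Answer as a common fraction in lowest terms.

161/4096

There are 8^4 = 4096 equally likely outcomes.
The number of ordered 4-tuples from {1,…,8} summing to 24 is 161.
P(sum = 24) = 161/4096.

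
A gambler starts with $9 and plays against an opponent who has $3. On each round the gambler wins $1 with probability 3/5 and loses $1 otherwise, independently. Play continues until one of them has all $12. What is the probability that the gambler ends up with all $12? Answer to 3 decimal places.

Let r = q/p = (2/5)/(3/5) = 2/3. The recurrence P(i) = p·P(i+1) + q·P(i−1) with P(0)=0, P(12)=1 gives P(i) = (1 − r^i)/(1 − r^12).
P(9) = (1 − (2/3)^9) / (1 − (2/3)^12) = 27243/27755 ≈ 0.982.

0.982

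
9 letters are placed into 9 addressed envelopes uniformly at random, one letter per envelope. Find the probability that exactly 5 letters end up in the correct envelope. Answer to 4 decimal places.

0.0031

Choose which 5 of the 9 are fixed: C(9,5) = 126 ways.
The remaining 4 must have no fixed point: D(4) = 9.
P = 126·9/362880 = 1/320 ≈ 0.0031.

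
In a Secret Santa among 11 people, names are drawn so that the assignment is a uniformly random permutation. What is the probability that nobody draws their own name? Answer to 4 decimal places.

0.3679

This is the derangement probability: permutations of 11 with no fixed point.
D(11) = 11! · (1 − 1/1! + 1/2! − ··· + (−1)^11/11!) = 14684570.
P = 14684570/39916800 = 1468457/3991680 ≈ 0.3679.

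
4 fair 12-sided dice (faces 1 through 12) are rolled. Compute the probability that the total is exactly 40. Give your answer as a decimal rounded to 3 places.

There are 12^4 = 20736 equally likely outcomes.
The number of ordered 4-tuples from {1,…,12} summing to 40 is 165.
P(sum = 40) = 165/20736 = 55/6912 ≈ 0.008.

0.008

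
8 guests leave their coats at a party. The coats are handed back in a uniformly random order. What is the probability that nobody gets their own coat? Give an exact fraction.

This is the derangement probability: permutations of 8 with no fixed point.
D(8) = 8! · (1 − 1/1! + 1/2! − ··· + (−1)^8/8!) = 14833.
P = 14833/40320 = 2119/5760.

2119/5760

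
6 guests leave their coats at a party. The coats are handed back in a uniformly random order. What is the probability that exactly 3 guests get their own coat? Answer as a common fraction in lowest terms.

1/18

Choose which 3 of the 6 are fixed: C(6,3) = 20 ways.
The remaining 3 must have no fixed point: D(3) = 2.
P = 20·2/720 = 1/18.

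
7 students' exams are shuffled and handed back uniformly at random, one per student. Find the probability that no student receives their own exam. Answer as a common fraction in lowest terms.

This is the derangement probability: permutations of 7 with no fixed point.
D(7) = 7! · (1 − 1/1! + 1/2! − ··· + (−1)^7/7!) = 1854.
P = 1854/5040 = 103/280.

103/280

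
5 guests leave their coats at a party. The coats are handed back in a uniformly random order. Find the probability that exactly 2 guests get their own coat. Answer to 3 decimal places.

0.167

Choose which 2 of the 5 are fixed: C(5,2) = 10 ways.
The remaining 3 must have no fixed point: D(3) = 2.
P = 10·2/120 = 1/6 ≈ 0.167.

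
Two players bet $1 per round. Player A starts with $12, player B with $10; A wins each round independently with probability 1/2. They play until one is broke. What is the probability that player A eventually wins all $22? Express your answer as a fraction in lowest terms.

6/11

With a fair step, P(i) = ½P(i−1) + ½P(i+1) with P(0)=0, P(22)=1 has the linear solution P(i) = i/22.
P(12) = 12/22 = 6/11.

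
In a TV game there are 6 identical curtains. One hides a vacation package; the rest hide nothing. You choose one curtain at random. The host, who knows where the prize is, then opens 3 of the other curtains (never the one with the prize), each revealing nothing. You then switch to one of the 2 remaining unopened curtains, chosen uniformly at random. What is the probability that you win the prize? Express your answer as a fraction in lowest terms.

Your original curtain holds the prize with probability 1/6, so the other 5 collectively hold it with probability 5/6.
The host can always find 3 empty curtains to open, so the reveals don't change that 5/6; it is now spread over the 2 remaining unopened curtains.
P(win by switching) = (5/6) · (1/2) = 5/12.

5/12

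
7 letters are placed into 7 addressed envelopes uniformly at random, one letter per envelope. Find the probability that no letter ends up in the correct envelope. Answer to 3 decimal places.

This is the derangement probability: permutations of 7 with no fixed point.
D(7) = 7! · (1 − 1/1! + 1/2! − ··· + (−1)^7/7!) = 1854.
P = 1854/5040 = 103/280 ≈ 0.368.

0.368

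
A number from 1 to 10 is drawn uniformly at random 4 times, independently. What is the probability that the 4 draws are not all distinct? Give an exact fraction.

62/125

P(all 4 different) = 10/10 · 9/10 · ··· · 7/10 = 63/125.
P(at least two equal) = 1 − 63/125 = 62/125.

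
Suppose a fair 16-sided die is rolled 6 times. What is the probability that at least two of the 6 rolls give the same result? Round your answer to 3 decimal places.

P(all 6 different) = 16/16 · 15/16 · ··· · 11/16 ≈ 0.344.
P(at least two equal) = 1 − 0.344 = 0.656.

0.656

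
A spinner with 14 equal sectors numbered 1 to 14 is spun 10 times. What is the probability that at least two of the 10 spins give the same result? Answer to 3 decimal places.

P(all 10 different) = 14/14 · 13/14 · ··· · 5/14 ≈ 0.013.
P(at least two equal) = 1 − 0.013 = 0.987.

0.987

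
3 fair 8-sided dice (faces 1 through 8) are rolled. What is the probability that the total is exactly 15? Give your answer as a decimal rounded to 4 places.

There are 8^3 = 512 equally likely outcomes.
The number of ordered 3-tuples from {1,…,8} summing to 15 is 46.
P(sum = 15) = 46/512 = 23/256 ≈ 0.0898.

0.0898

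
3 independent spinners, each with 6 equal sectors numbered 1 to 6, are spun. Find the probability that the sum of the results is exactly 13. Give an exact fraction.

There are 6^3 = 216 equally likely outcomes.
The number of ordered 3-tuples from {1,…,6} summing to 13 is 21.
P(sum = 13) = 21/216 = 7/72.

7/72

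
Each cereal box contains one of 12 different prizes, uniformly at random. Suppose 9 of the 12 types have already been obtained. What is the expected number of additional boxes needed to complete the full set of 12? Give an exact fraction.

22

Starting from 9 distinct types, each trial gives a new one with probability (12−i)/12 when i types are held, so the wait for the next new type is 12/(12−i).
E = 12/3 + 12/2 + 12/1 = 22.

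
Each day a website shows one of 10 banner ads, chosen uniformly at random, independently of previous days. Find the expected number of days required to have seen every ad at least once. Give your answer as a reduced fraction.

After i distinct types are collected, each trial gives a new one with probability (10−i)/10, so the expected wait for the next new type is 10/(10−i).
E = 10/10 + 10/9 + 10/8 + 10/7 + 10/6 + 10/5 + 10/4 + 10/3 + 10/2 + 10/1 = 7381/252.

7381/252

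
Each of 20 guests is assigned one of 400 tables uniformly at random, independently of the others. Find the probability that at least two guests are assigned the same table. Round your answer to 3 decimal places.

0.383

It's easier to compute the probability that all 20 are distinct.
P(all distinct) = 400/400 · 399/400 · ··· · 381/400 ≈ 0.617.
So the probability of at least one match is 1 − 0.617 = 0.383.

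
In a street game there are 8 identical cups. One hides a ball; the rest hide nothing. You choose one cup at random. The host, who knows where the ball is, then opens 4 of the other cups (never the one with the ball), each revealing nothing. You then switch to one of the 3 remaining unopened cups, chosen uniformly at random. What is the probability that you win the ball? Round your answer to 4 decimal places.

0.2917

Your original cup holds the ball with probability 1/8, so the other 7 collectively hold it with probability 7/8.
The host can always find 4 empty cups to open, so the reveals don't change that 7/8; it is now spread over the 3 remaining unopened cups.
P(win by switching) = (7/8) · (1/3) = 7/24 ≈ 0.2917.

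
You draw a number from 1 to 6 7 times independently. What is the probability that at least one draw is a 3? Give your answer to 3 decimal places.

0.721

P(no draw is a 3) = (5/6)^7 ≈ 0.279.
P(at least one) = 1 − 0.279 = 0.721.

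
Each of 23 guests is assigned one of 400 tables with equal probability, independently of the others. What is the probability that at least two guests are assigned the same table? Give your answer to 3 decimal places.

0.475

It's easier to compute the probability that all 23 are distinct.
P(all distinct) = 400/400 · 399/400 · ··· · 378/400 ≈ 0.525.
So the probability of at least one match is 1 − 0.525 = 0.475.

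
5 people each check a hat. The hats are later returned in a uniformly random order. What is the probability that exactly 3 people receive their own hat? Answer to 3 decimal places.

0.083

Choose which 3 of the 5 are fixed: C(5,3) = 10 ways.
The remaining 2 must have no fixed point: D(2) = 1.
P = 10·1/120 = 1/12 ≈ 0.083.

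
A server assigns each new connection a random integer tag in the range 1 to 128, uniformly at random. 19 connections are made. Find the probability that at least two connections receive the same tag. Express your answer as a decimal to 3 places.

0.755

It's easier to compute the probability that all 19 are distinct.
P(all distinct) = 128/128 · 127/128 · ··· · 110/128 ≈ 0.245.
So the probability of at least one match is 1 − 0.245 = 0.755.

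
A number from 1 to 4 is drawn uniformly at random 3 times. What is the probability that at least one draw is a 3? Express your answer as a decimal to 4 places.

0.5781

P(no draw is a 3) = (3/4)^3 ≈ 0.4219.
P(at least one) = 1 − 0.4219 = 0.5781.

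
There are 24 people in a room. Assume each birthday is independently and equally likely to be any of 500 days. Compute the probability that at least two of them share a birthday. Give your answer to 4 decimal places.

It's easier to compute the probability that all 24 are distinct.
P(all distinct) = 500/500 · 499/500 · ··· · 477/500 ≈ 0.5707.
So the probability of at least one match is 1 − 0.5707 = 0.4293.

0.4293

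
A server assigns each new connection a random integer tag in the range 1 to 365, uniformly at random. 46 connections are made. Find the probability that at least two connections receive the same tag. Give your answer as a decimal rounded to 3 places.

It's easier to compute the probability that all 46 are distinct.
P(all distinct) = 365/365 · 364/365 · ··· · 320/365 ≈ 0.052.
So the probability of at least one match is 1 − 0.052 = 0.948.

0.948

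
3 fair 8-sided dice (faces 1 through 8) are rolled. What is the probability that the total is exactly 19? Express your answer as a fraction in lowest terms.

21/512

There are 8^3 = 512 equally likely outcomes.
The number of ordered 3-tuples from {1,…,8} summing to 19 is 21.
P(sum = 19) = 21/512.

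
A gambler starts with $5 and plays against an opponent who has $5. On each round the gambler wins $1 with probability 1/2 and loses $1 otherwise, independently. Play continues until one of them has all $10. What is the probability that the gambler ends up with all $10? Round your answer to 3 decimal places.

With a fair step, P(i) = ½P(i−1) + ½P(i+1) with P(0)=0, P(10)=1 has the linear solution P(i) = i/10.
P(5) = 5/10 = 1/2 ≈ 0.500.

0.500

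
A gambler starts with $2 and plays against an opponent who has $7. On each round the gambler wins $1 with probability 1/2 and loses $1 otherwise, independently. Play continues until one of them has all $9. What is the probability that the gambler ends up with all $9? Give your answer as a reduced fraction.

With a fair step, P(i) = ½P(i−1) + ½P(i+1) with P(0)=0, P(9)=1 has the linear solution P(i) = i/9.
P(2) = 2/9.

2/9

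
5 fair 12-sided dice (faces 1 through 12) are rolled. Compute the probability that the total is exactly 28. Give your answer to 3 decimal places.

0.043

There are 12^5 = 248832 equally likely outcomes.
The number of ordered 5-tuples from {1,…,12} summing to 28 is 10725.
P(sum = 28) = 10725/248832 = 3575/82944 ≈ 0.043.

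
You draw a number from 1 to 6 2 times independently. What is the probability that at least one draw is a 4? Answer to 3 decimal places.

0.306

P(no draw is a 4) = (5/6)^2 ≈ 0.694.
P(at least one) = 1 − 0.694 = 0.306.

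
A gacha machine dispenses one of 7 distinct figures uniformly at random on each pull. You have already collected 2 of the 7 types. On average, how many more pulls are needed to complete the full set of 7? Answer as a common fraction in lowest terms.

959/60

Starting from 2 distinct types, each trial gives a new one with probability (7−i)/7 when i types are held, so the wait for the next new type is 7/(7−i).
E = 7/5 + 7/4 + 7/3 + 7/2 + 7/1 = 959/60.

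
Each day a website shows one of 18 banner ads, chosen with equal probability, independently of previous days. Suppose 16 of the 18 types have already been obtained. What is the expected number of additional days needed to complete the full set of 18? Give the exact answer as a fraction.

27

Starting from 16 distinct types, each trial gives a new one with probability (18−i)/18 when i types are held, so the wait for the next new type is 18/(18−i).
E = 18/2 + 18/1 = 27.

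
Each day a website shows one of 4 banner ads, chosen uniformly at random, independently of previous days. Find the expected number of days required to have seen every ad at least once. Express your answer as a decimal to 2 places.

8.33

After i distinct types are collected, each trial gives a new one with probability (4−i)/4, so the expected wait for the next new type is 4/(4−i).
E = 4/4 + 4/3 + 4/2 + 4/1 = 25/3 ≈ 8.33.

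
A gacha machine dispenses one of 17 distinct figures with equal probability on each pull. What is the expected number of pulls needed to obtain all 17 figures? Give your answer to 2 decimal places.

58.47

After i distinct types are collected, each trial gives a new one with probability (17−i)/17, so the expected wait for the next new type is 17/(17−i).
E = 17/17 + 17/16 + 17/15 + 17/14 + 17/13 + 17/12 + 17/11 + 17/10 + 17/9 + 17/8 + 17/7 + 17/6 + 17/5 + 17/4 + 17/3 + 17/2 + 17/1 = 42142223/720720 ≈ 58.47.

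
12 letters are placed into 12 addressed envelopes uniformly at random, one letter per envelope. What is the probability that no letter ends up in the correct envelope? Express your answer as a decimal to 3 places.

This is the derangement probability: permutations of 12 with no fixed point.
D(12) = 12! · (1 − 1/1! + 1/2! − ··· + (−1)^12/12!) = 176214841.
P = 176214841/479001600 = 16019531/43545600 ≈ 0.368.

0.368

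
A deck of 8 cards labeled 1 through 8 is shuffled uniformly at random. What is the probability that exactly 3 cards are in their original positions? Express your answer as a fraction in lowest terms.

11/180

Choose which 3 of the 8 are fixed: C(8,3) = 56 ways.
The remaining 5 must have no fixed point: D(5) = 44.
P = 56·44/40320 = 11/180.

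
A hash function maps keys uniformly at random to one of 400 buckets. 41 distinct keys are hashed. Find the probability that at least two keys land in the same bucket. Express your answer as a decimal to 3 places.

It's easier to compute the probability that all 41 are distinct.
P(all distinct) = 400/400 · 399/400 · ··· · 360/400 ≈ 0.120.
So the probability of at least one match is 1 − 0.120 = 0.880.

0.880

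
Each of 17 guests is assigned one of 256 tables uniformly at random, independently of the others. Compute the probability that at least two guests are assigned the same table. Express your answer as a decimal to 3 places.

0.419

It's easier to compute the probability that all 17 are distinct.
P(all distinct) = 256/256 · 255/256 · ··· · 240/256 ≈ 0.581.
So the probability of at least one match is 1 − 0.581 = 0.419.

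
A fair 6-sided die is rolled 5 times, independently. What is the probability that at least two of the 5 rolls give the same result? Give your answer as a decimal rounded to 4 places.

0.9074

P(all 5 different) = 6/6 · 5/6 · ··· · 2/6 ≈ 0.0926.
P(at least two equal) = 1 − 0.0926 = 0.9074.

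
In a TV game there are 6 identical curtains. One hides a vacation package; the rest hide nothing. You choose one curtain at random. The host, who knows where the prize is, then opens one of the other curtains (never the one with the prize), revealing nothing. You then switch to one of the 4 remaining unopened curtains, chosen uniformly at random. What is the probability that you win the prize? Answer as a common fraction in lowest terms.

Your original curtain holds the prize with probability 1/6, so the other 5 collectively hold it with probability 5/6.
The host can always find an empty curtain to open, so this doesn't change that 5/6; it is now spread over the 4 remaining unopened curtains.
P(win by switching) = (5/6) · (1/4) = 5/24.

5/24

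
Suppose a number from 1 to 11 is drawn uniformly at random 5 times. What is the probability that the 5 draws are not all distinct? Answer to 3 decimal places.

0.656

P(all 5 different) = 11/11 · 10/11 · ··· · 7/11 ≈ 0.344.
P(at least two equal) = 1 − 0.344 = 0.656.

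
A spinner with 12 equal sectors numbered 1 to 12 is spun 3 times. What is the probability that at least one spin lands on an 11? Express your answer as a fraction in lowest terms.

397/1728

P(no spin lands on an 11) = (11/12)^3 = 1331/1728.
P(at least one) = 1 − 1331/1728 = 397/1728.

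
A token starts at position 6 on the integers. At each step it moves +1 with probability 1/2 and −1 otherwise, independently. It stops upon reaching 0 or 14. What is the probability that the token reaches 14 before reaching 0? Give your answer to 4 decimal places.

0.4286

With a fair step, P(i) = ½P(i−1) + ½P(i+1) with P(0)=0, P(14)=1 has the linear solution P(i) = i/14.
P(6) = 6/14 = 3/7 ≈ 0.4286.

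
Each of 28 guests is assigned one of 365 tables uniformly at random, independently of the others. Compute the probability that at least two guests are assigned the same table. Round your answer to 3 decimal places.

0.654

It's easier to compute the probability that all 28 are distinct.
P(all distinct) = 365/365 · 364/365 · ··· · 338/365 ≈ 0.346.
So the probability of at least one match is 1 − 0.346 = 0.654.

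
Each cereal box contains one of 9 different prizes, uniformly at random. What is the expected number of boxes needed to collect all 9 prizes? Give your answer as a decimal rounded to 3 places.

25.461

After i distinct types are collected, each trial gives a new one with probability (9−i)/9, so the expected wait for the next new type is 9/(9−i).
E = 9/9 + 9/8 + 9/7 + 9/6 + 9/5 + 9/4 + 9/3 + 9/2 + 9/1 = 7129/280 ≈ 25.461.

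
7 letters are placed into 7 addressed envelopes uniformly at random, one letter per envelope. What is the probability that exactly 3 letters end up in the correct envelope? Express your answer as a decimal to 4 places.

0.0625

Choose which 3 of the 7 are fixed: C(7,3) = 35 ways.
The remaining 4 must have no fixed point: D(4) = 9.
P = 35·9/5040 = 1/16 ≈ 0.0625.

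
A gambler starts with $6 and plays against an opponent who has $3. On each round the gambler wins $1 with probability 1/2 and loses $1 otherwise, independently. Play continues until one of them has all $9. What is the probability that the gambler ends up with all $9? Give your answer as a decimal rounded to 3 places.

0.667

With a fair step, P(i) = ½P(i−1) + ½P(i+1) with P(0)=0, P(9)=1 has the linear solution P(i) = i/9.
P(6) = 6/9 = 2/3 ≈ 0.667.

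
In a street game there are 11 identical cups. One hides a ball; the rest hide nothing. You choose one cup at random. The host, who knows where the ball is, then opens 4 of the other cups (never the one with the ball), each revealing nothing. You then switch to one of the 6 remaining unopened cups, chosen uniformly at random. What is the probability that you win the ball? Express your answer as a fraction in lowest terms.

5/33

Your original cup holds the ball with probability 1/11, so the other 10 collectively hold it with probability 10/11.
The host can always find 4 empty cups to open, so the reveals don't change that 10/11; it is now spread over the 6 remaining unopened cups.
P(win by switching) = (10/11) · (1/6) = 5/33.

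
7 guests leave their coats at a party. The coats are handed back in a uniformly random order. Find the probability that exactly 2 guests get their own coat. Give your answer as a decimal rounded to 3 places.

Choose which 2 of the 7 are fixed: C(7,2) = 21 ways.
The remaining 5 must have no fixed point: D(5) = 44.
P = 21·44/5040 = 11/60 ≈ 0.183.

0.183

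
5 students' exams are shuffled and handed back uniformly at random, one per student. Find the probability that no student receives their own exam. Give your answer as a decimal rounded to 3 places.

0.367

This is the derangement probability: permutations of 5 with no fixed point.
D(5) = 5! · (1 − 1/1! + 1/2! − ··· + (−1)^5/5!) = 44.
P = 44/120 = 11/30 ≈ 0.367.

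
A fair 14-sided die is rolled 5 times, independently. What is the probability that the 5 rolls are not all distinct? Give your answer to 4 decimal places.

P(all 5 different) = 14/14 · 13/14 · ··· · 10/14 ≈ 0.4467.
P(at least two equal) = 1 − 0.4467 = 0.5533.

0.5533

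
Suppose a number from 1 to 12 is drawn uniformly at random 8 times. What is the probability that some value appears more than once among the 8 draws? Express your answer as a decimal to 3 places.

0.954

P(all 8 different) = 12/12 · 11/12 · ··· · 5/12 ≈ 0.046.
P(at least two equal) = 1 − 0.046 = 0.954.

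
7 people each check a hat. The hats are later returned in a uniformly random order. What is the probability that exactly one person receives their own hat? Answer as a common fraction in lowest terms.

53/144

Choose which one is fixed: C(7,1) = 7 ways.
The remaining 6 must have no fixed point: D(6) = 265.
P = 7·265/5040 = 53/144.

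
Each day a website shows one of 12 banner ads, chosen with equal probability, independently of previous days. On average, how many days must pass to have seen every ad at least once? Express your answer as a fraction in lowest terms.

After i distinct types are collected, each trial gives a new one with probability (12−i)/12, so the expected wait for the next new type is 12/(12−i).
E = 12/12 + 12/11 + 12/10 + 12/9 + 12/8 + 12/7 + 12/6 + 12/5 + 12/4 + 12/3 + 12/2 + 12/1 = 86021/2310.

86021/2310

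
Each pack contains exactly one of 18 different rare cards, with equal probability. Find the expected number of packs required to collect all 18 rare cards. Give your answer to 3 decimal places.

After i distinct types are collected, each trial gives a new one with probability (18−i)/18, so the expected wait for the next new type is 18/(18−i).
E = 18/18 + 18/17 + 18/16 + 18/15 + 18/14 + 18/13 + 18/12 + 18/11 + 18/10 + 18/9 + 18/8 + 18/7 + 18/6 + 18/5 + 18/4 + 18/3 + 18/2 + 18/1 = 42822903/680680 ≈ 62.912.

62.912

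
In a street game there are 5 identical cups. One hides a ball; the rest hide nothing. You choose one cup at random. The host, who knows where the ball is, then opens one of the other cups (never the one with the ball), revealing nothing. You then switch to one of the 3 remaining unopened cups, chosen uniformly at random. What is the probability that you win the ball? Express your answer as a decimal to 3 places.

0.267

Your original cup holds the ball with probability 1/5, so the other 4 collectively hold it with probability 4/5.
The host can always find an empty cup to open, so this doesn't change that 4/5; it is now spread over the 3 remaining unopened cups.
P(win by switching) = (4/5) · (1/3) = 4/15 ≈ 0.267.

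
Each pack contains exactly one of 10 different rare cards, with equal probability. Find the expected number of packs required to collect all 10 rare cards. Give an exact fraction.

After i distinct types are collected, each trial gives a new one with probability (10−i)/10, so the expected wait for the next new type is 10/(10−i).
E = 10/10 + 10/9 + 10/8 + 10/7 + 10/6 + 10/5 + 10/4 + 10/3 + 10/2 + 10/1 = 7381/252.

7381/252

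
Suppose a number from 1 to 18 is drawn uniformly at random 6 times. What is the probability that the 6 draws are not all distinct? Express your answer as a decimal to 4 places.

P(all 6 different) = 18/18 · 17/18 · ··· · 13/18 ≈ 0.3930.
P(at least two equal) = 1 − 0.3930 = 0.6070.

0.6070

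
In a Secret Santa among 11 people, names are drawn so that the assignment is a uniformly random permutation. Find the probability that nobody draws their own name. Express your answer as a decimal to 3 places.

0.368

This is the derangement probability: permutations of 11 with no fixed point.
D(11) = 11! · (1 − 1/1! + 1/2! − ··· + (−1)^11/11!) = 14684570.
P = 14684570/39916800 = 1468457/3991680 ≈ 0.368.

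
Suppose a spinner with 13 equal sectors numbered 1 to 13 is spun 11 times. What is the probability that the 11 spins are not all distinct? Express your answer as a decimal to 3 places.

0.998

P(all 11 different) = 13/13 · 12/13 · ··· · 3/13 ≈ 0.002.
P(at least two equal) = 1 − 0.002 = 0.998.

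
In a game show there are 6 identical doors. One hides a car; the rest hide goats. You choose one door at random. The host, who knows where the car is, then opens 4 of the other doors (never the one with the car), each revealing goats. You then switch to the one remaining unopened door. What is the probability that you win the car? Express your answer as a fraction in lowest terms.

5/6

Your original door holds the car with probability 1/6, so the other 5 collectively hold it with probability 5/6.
The host can always find 4 empty doors to open, so the reveals don't change that 5/6; it is now spread over the 1 remaining unopened door.
P(win by switching) = (5/6) · (1/1) = 5/6.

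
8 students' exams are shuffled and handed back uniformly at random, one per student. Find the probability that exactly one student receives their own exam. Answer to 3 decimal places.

0.368

Choose which one is fixed: C(8,1) = 8 ways.
The remaining 7 must have no fixed point: D(7) = 1854.
P = 8·1854/40320 = 103/280 ≈ 0.368.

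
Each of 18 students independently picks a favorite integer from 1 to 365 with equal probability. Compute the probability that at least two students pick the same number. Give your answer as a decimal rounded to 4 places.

It's easier to compute the probability that all 18 are distinct.
P(all distinct) = 365/365 · 364/365 · ··· · 348/365 ≈ 0.6531.
So the probability of at least one match is 1 − 0.6531 = 0.3469.

0.3469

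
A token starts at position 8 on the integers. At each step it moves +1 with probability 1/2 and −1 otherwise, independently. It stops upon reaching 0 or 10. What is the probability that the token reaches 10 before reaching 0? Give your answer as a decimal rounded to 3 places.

With a fair step, P(i) = ½P(i−1) + ½P(i+1) with P(0)=0, P(10)=1 has the linear solution P(i) = i/10.
P(8) = 8/10 = 4/5 ≈ 0.800.

0.800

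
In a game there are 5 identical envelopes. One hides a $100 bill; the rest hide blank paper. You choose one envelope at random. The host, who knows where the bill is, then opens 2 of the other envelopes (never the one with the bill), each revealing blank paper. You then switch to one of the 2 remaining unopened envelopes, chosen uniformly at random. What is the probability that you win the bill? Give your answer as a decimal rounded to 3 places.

0.400

Your original envelope holds the bill with probability 1/5, so the other 4 collectively hold it with probability 4/5.
The host can always find 2 empty envelopes to open, so the reveals don't change that 4/5; it is now spread over the 2 remaining unopened envelopes.
P(win by switching) = (4/5) · (1/2) = 2/5 ≈ 0.400.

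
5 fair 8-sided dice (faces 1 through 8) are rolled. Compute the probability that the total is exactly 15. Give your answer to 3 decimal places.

0.028

There are 8^5 = 32768 equally likely outcomes.
The number of ordered 5-tuples from {1,…,8} summing to 15 is 926.
P(sum = 15) = 926/32768 = 463/16384 ≈ 0.028.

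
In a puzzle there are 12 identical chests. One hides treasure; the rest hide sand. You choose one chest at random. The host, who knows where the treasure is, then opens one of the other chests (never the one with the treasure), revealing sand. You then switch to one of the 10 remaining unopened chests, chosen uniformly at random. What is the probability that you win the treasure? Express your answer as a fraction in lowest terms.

11/120

Your original chest holds the treasure with probability 1/12, so the other 11 collectively hold it with probability 11/12.
The host can always find an empty chest to open, so this doesn't change that 11/12; it is now spread over the 10 remaining unopened chests.
P(win by switching) = (11/12) · (1/10) = 11/120.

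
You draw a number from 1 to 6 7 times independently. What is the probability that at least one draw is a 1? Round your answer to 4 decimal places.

0.7209

P(no draw is a 1) = (5/6)^7 ≈ 0.2791.
P(at least one) = 1 − 0.2791 = 0.7209.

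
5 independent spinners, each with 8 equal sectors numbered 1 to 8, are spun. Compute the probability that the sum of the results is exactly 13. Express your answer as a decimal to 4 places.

0.0150

There are 8^5 = 32768 equally likely outcomes.
The number of ordered 5-tuples from {1,…,8} summing to 13 is 490.
P(sum = 13) = 490/32768 = 245/16384 ≈ 0.0150.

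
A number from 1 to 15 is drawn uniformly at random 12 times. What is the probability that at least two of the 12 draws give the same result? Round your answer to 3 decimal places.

0.998

P(all 12 different) = 15/15 · 14/15 · ··· · 4/15 ≈ 0.002.
P(at least two equal) = 1 − 0.002 = 0.998.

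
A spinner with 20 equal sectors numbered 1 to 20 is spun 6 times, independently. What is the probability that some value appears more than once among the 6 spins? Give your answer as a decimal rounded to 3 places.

0.564

P(all 6 different) = 20/20 · 19/20 · ··· · 15/20 ≈ 0.436.
P(at least two equal) = 1 − 0.436 = 0.564.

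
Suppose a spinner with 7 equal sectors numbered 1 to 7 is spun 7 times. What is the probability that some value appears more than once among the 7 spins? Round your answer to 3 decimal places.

0.994

P(all 7 different) = 7/7 · 6/7 · ··· · 1/7 ≈ 0.006.
P(at least two equal) = 1 − 0.006 = 0.994.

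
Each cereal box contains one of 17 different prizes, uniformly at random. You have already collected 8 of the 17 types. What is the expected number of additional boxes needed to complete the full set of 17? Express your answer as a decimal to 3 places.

Starting from 8 distinct types, each trial gives a new one with probability (17−i)/17 when i types are held, so the wait for the next new type is 17/(17−i).
E = 17/9 + 17/8 + 17/7 + 17/6 + 17/5 + 17/4 + 17/3 + 17/2 + 17/1 = 121193/2520 ≈ 48.092.

48.092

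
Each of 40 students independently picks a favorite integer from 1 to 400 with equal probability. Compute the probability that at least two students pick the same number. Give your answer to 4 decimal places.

0.8670

It's easier to compute the probability that all 40 are distinct.
P(all distinct) = 400/400 · 399/400 · ··· · 361/400 ≈ 0.1330.
So the probability of at least one match is 1 − 0.1330 = 0.8670.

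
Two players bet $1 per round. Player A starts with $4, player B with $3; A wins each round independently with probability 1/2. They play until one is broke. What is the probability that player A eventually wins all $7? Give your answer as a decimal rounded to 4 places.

With a fair step, P(i) = ½P(i−1) + ½P(i+1) with P(0)=0, P(7)=1 has the linear solution P(i) = i/7.
P(4) = 4/7 ≈ 0.5714.

0.5714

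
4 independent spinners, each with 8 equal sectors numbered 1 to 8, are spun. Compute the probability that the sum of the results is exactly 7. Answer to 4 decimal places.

0.0049

There are 8^4 = 4096 equally likely outcomes.
The number of ordered 4-tuples from {1,…,8} summing to 7 is 20.
P(sum = 7) = 20/4096 = 5/1024 ≈ 0.0049.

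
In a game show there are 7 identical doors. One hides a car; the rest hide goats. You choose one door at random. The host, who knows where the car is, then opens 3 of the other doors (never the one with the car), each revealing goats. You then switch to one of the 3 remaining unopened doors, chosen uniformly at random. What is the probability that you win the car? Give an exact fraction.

Your original door holds the car with probability 1/7, so the other 6 collectively hold it with probability 6/7.
The host can always find 3 empty doors to open, so the reveals don't change that 6/7; it is now spread over the 3 remaining unopened doors.
P(win by switching) = (6/7) · (1/3) = 2/7.

2/7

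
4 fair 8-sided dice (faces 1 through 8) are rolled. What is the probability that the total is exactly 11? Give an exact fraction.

15/512

There are 8^4 = 4096 equally likely outcomes.
The number of ordered 4-tuples from {1,…,8} summing to 11 is 120.
P(sum = 11) = 120/4096 = 15/512.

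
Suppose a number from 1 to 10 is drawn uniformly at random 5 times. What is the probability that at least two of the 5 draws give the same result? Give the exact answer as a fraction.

P(all 5 different) = 10/10 · 9/10 · ··· · 6/10 = 189/625.
P(at least two equal) = 1 − 189/625 = 436/625.

436/625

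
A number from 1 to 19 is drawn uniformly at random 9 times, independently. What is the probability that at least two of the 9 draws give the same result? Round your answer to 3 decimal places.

P(all 9 different) = 19/19 · 18/19 · ··· · 11/19 ≈ 0.104.
P(at least two equal) = 1 − 0.104 = 0.896.

0.896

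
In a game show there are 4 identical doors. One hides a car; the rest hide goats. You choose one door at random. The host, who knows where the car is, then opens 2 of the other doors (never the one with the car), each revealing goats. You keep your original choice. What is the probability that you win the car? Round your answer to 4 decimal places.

The host can always open 2 empty doors regardless of your choice, so the reveals give no information about your original door.
P(win by staying) = 1/4 ≈ 0.2500.

0.2500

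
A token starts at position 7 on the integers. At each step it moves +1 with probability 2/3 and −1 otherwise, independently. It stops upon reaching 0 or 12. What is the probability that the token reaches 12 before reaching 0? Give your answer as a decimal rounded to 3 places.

0.992

Let r = q/p = (1/3)/(2/3) = 1/2. The recurrence P(i) = p·P(i+1) + q·P(i−1) with P(0)=0, P(12)=1 gives P(i) = (1 − r^i)/(1 − r^12).
P(7) = (1 − (1/2)^7) / (1 − (1/2)^12) = 4064/4095 ≈ 0.992.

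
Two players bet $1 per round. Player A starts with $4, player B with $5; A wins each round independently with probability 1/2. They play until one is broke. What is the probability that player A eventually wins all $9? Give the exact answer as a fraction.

With a fair step, P(i) = ½P(i−1) + ½P(i+1) with P(0)=0, P(9)=1 has the linear solution P(i) = i/9.
P(4) = 4/9.

4/9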